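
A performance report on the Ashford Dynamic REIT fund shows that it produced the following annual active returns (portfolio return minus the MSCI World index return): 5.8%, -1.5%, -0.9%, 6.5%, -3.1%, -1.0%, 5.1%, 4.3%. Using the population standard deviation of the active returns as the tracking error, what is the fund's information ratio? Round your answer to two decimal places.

0.52

Mean return r̄ = 15.20 / 8 = 1.9000%
Population std dev = √[105.1800 / 8] = 3.6259%
IR = r̄ / tracking error = 1.9000 / 3.6259 = 0.5240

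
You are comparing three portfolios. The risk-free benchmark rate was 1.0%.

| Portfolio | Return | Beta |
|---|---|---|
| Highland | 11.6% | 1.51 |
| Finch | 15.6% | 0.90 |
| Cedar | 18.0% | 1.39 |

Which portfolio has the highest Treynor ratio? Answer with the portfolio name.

Finch

Highland: Treynor = (11.6% − 1.0%) / 1.51 = 7.020
Finch: Treynor = (15.6% − 1.0%) / 0.90 = 16.222
Cedar: Treynor = (18.0% − 1.0%) / 1.39 = 12.230
Highest: Finch (16.222).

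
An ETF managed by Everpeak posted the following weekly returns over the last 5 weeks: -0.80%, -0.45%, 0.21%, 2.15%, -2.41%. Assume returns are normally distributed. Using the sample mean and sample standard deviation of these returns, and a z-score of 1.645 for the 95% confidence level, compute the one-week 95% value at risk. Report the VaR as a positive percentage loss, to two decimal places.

μ = (-0.8 − 0.45 + 0.21 + 2.15 − 2.41) / 5 = -0.2600%
Σ(r − μ)² = 10.9792; sample σ = √(10.9792/4) = 1.6567%
VaR = −(μ − z·σ) = −(-0.2600 − 1.645 × 1.6567) = −(-2.9853) = 2.9853%

2.99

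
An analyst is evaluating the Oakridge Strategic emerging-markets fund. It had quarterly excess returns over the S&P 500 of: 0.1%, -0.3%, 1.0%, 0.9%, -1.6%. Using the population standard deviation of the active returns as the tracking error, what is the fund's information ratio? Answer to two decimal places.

0.02

r̄ = (0.1 − 0.3 + 1 + 0.9 − 1.6) / 5 = 0.0200%
Σ(r − r̄)² = 4.4680; population σ = √(4.4680/5) = 0.9453%
IR = r̄ / tracking error = 0.0200 / 0.9453 = 0.0212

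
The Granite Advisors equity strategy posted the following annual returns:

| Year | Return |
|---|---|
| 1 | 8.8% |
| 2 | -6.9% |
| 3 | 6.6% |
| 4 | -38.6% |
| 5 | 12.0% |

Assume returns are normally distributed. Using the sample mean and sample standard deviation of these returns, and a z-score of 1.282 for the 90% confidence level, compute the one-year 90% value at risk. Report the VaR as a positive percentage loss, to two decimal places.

Mean return r̄ = -18.10 / 5 = -3.6200%
Sample σ = √[Σ(r − r̄)² / 4] = √[1737.0480 / 4] = √434.2620 = 20.8390%
VaR = −(r̄ − z·σ) = −(-3.6200 − 1.282 × 20.8390) = −(-30.3356) = 30.3356%

30.34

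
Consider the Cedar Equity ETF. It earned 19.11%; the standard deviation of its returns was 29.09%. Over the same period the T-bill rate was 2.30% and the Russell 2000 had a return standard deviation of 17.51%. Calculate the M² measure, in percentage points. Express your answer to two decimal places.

12.42

Sharpe = (Rp − Rf) / σp = (19.11% − 2.30%) / 29.09% = 0.5779
M² = Rf + Sharpe × σm = 2.30% + 0.5779 × 17.51% = 12.4190%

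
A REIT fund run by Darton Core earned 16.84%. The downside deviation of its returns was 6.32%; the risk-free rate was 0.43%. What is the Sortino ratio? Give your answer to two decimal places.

Sortino = (Rp − Rf) / σd = (16.84% − 0.43%) / 6.32% = 16.41% / 6.32% = 2.5965

2.60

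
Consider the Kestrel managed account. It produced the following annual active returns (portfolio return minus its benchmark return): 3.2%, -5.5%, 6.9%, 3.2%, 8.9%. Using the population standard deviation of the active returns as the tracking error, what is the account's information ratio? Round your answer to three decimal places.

0.677

r̄ = (3.2 − 5.5 + 6.9 + 3.2 + 8.9) / 5 = 16.70 / 5 = 3.3400%
Σ(r − r̄)² = 121.7720; population σ = √(121.7720/5) = 4.9350%
IR = r̄ / tracking error = 3.3400 / 4.9350 = 0.6768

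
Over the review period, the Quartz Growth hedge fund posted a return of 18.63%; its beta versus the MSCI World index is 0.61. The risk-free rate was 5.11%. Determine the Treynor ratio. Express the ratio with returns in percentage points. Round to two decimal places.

Treynor = (Rp − Rf) / β = (18.63% − 5.11%) / 0.61 = 13.52 / 0.61 = 22.1639

22.16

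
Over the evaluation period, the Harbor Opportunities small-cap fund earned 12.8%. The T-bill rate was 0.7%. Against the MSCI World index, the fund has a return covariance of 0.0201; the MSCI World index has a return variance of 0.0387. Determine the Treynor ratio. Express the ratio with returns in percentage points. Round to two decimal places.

β = Cov / Var = 0.0201 / 0.0387 = 0.5194
Treynor = (Rp − Rf) / β = (12.8% − 0.7%) / 0.5194 = 12.10 / 0.5194 = 23.2961

23.30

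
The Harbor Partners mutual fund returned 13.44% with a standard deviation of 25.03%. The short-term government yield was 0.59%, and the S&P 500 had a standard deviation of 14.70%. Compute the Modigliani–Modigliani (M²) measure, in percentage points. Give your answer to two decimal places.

8.14

Sharpe = (Rp − Rf) / σp = (13.44% − 0.59%) / 25.03% = 0.5134
M² = Rf + Sharpe × σm = 0.59% + 0.5134 × 14.70% = 8.1370%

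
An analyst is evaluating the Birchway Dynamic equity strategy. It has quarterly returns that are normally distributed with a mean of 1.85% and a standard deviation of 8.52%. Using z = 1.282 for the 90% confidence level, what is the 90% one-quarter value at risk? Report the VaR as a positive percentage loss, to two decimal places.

9.07

VaR (as % loss) = −(μ − z·σ) = −(1.85% − 1.282 × 8.52%) = −(-9.07264%) = 9.07264%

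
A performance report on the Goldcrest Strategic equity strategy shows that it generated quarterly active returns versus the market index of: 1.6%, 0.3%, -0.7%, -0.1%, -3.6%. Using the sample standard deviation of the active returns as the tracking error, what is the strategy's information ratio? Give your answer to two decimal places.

-0.26

μ = (1.6 + 0.3 − 0.7 − 0.1 − 3.6) / 5 = -2.50 / 5 = -0.5000%
Σ(r − μ)² = (1.6 − (-0.5000))² + (0.3 − (-0.5000))² + … = 14.8600
sample σ = √(14.8600 / 4) = √3.7150 = 1.9274%
IR = μ / tracking error = -0.5000 / 1.9274 = -0.2594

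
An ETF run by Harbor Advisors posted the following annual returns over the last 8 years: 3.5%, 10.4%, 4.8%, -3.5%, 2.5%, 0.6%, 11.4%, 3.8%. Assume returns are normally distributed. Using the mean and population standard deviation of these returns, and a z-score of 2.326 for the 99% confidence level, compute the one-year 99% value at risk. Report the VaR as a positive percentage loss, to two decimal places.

6.42

μ = (3.5 + 10.4 + 4.8 − 3.5 + 2.5 + 0.6 + 11.4 + 3.8) / 8 = 33.50 / 8 = 4.1875%
Σ(r − μ)² = (3.5 − 4.1875)² + (10.4 − 4.1875)² + … = 166.4288
σ = √[166.4288 / 8] = 4.5611%
VaR = −(μ − z·σ) = −(4.1875 − 2.326 × 4.5611) = −(-6.4216) = 6.4216%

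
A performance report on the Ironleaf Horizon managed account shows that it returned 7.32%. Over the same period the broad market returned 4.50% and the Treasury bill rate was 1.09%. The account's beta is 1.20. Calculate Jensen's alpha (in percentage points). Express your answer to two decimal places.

2.14

CAPM expected return = Rf + β(Rm − Rf) = 1.09% + 1.20 × (4.50% − 1.09%) = 1.09 + 1.20 × 3.41 = 5.1820%
Jensen's α = Rp − E[R] = 7.32% − 5.1820% = 2.1380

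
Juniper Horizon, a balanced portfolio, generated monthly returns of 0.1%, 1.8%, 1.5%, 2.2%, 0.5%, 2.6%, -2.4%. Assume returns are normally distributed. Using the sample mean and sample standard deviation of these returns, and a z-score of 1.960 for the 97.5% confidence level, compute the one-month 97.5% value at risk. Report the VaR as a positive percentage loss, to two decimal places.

2.44

r̄ = (0.1 + 1.8 + 1.5 + 2.2 + 0.5 + 2.6 − 2.4) / 7 = 0.9000%
Sample std dev = √[17.4400 / 6] = 1.7049%
VaR = −(r̄ − z·σ) = −(0.9000 − 1.960 × 1.7049) = −(-2.4416) = 2.4416%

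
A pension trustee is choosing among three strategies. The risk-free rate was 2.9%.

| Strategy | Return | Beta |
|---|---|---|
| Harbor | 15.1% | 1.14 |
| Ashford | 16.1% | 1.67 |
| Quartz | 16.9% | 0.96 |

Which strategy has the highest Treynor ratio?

Quartz

Harbor: Treynor = (15.1% − 2.9%) / 1.14 = 10.702
Ashford: Treynor = (16.1% − 2.9%) / 1.67 = 7.904
Quartz: Treynor = (16.9% − 2.9%) / 0.96 = 14.583
Highest: Quartz (14.583).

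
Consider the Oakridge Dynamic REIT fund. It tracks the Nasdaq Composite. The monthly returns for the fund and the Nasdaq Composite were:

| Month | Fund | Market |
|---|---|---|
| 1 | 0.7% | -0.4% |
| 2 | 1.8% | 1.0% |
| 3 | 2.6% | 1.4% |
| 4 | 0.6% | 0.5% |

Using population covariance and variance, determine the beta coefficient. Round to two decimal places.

r̄p = 1.4250%,  r̄m = 0.6250%
Cov = Σ(rp − r̄p)(rm − r̄m) / 4 = 0.4744
Var(rm) = Σ(rm − r̄m)² / 4 = 0.4519
β = Cov / Var = 0.4744 / 0.4519 = 1.0498

1.05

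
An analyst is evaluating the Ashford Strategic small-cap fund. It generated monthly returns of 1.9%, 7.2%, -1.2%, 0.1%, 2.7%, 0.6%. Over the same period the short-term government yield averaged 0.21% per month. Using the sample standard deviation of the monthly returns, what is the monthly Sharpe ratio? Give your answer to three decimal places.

0.569

Mean return r̄ = 11.30 / 6 = 1.8833%
Σ(r − r̄)² = 43.2683; sample σ = √(43.2683/5) = 2.9417%
Sharpe = (r̄ − rf) / σ = (1.8833 − 0.21) / 2.9417 = 1.6733 / 2.9417 = 0.5688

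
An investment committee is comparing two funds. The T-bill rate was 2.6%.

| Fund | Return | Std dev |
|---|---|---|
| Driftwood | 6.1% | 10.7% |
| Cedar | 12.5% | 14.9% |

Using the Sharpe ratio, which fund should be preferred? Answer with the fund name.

Driftwood: Sharpe ratio = (6.1% − 2.6%) / 10.7% = 0.327
Cedar: Sharpe ratio = (12.5% − 2.6%) / 14.9% = 0.664
Highest: Cedar (0.664).

Cedar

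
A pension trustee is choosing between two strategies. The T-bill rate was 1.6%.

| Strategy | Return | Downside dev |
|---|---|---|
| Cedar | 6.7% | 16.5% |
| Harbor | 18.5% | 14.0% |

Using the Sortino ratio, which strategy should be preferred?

Cedar: Sortino ratio = (6.7% − 1.6%) / 16.5% = 0.309
Harbor: Sortino ratio = (18.5% − 1.6%) / 14.0% = 1.207
Highest: Harbor (1.207).

Harbor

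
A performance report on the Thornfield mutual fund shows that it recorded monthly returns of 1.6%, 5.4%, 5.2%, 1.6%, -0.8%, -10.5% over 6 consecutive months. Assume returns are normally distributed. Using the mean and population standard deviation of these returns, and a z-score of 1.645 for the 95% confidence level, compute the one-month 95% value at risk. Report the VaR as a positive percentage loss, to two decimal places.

μ = (1.6 + 5.4 + 5.2 + 1.6 − 0.8 − 10.5) / 6 = 2.50 / 6 = 0.4167%
Population σ = √[Σ(r − μ)² / 6] = √[171.1683 / 6] = √28.5281 = 5.3412%
VaR = −(μ − z·σ) = −(0.4167 − 1.645 × 5.3412) = −(-8.3696) = 8.3696%

8.37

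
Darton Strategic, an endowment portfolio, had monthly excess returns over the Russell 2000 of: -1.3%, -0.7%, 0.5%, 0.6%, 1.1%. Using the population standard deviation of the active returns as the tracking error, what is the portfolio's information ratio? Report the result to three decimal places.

0.045

r̄ = (-1.3 − 0.7 + 0.5 + 0.6 + 1.1) / 5 = 0.0400%
Σ(r − r̄)² = (-1.3 − 0.0400)² + (-0.7 − 0.0400)² + (0.5 − 0.0400)² + … = 3.9920
σ = √[3.9920 / 5] = 0.8935%
IR = r̄ / tracking error = 0.0400 / 0.8935 = 0.0448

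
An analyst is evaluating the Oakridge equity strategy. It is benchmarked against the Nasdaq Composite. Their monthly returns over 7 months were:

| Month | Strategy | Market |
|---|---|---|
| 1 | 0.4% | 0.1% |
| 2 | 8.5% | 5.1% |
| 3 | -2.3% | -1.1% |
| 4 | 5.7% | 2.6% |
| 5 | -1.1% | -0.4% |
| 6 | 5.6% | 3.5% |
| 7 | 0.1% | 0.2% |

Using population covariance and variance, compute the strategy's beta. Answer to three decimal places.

r̄p = 2.4143%,  r̄m = 1.4286%
Cov = Σ(rp − r̄p)(rm − r̄m) / 7 = 8.0939
Var(rm) = Σ(rm − r̄m)² / 7 = 4.5935
β = Cov / Var = 8.0939 / 4.5935 = 1.7620

1.762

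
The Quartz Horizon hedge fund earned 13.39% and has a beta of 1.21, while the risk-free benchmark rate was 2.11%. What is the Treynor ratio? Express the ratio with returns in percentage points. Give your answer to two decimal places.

9.32

Treynor = (Rp − Rf) / β = (13.39% − 2.11%) / 1.21 = 11.28 / 1.21 = 9.3223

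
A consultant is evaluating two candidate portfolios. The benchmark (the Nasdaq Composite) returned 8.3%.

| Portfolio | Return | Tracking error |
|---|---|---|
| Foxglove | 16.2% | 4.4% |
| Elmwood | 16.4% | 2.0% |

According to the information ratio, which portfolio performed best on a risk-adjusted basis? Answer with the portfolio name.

Elmwood

Foxglove: IR = (16.2% − 8.3%) / 4.4% = 1.795
Elmwood: IR = (16.4% − 8.3%) / 2.0% = 4.050
Highest: Elmwood (4.050).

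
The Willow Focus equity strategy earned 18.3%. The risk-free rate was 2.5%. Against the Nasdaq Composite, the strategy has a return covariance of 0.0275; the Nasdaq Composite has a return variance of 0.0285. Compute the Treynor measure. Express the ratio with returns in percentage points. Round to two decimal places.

β = Cov / Var = 0.0275 / 0.0285 = 0.9649
Treynor = (Rp − Rf) / β = (18.3% − 2.5%) / 0.9649 = 15.80 / 0.9649 = 16.3748

16.37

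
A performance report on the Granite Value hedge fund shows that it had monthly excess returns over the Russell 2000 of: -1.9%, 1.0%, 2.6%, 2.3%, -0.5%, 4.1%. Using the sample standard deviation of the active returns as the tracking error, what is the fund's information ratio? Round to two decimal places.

0.58

μ = (-1.9 + 1 + 2.6 + 2.3 − 0.5 + 4.1) / 6 = 1.2667%
Σ(r − μ)² = (-1.9 − 1.2667)² + (1 − 1.2667)² + … = 24.0933
σ = √[24.0933 / 5] = 2.1951%
IR = μ / tracking error = 1.2667 / 2.1951 = 0.5771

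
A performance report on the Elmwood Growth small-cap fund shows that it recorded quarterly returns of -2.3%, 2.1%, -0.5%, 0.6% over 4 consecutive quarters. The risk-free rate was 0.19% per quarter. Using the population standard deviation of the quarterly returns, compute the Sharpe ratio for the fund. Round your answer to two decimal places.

-0.13

μ = (-2.3 + 2.1 − 0.5 + 0.6) / 4 = -0.0250%
Population std dev = √[10.3075 / 4] = 1.6053%
Sharpe = (μ − rf) / σ = (-0.0250 − 0.19) / 1.6053 = -0.2150 / 1.6053 = -0.1339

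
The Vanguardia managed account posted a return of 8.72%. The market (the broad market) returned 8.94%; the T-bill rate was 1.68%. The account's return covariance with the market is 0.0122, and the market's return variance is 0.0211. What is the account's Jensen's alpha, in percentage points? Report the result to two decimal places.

2.84

β = Cov / Var = 0.0122 / 0.0211 = 0.5782
E[R] = Rf + β(Rm − Rf) = 1.68% + 0.5782 × (8.94% − 1.68%) = 5.8777%
α = Rp − E[R] = 8.72% − 5.8777% = 2.8423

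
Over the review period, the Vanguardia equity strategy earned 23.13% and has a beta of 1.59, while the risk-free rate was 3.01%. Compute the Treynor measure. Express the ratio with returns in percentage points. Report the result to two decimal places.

Treynor = (Rp − Rf) / β = (23.13% − 3.01%) / 1.59 = 20.12 / 1.59 = 12.6541

12.65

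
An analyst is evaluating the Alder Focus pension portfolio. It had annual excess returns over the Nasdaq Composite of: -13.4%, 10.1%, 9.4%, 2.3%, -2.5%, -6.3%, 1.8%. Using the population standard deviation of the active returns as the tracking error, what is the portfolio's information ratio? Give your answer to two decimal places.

0.03

r̄ = (-13.4 + 10.1 + 9.4 + 2.3 − 2.5 − 6.3 + 1.8) / 7 = 1.40 / 7 = 0.2000%
Σ(r − r̄)² = (-13.4 − 0.2000)² + (10.1 − 0.2000)² + (9.4 − 0.2000)² + … = 424.1200
population σ = √(424.1200 / 7) = √60.5886 = 7.7839%
IR = r̄ / tracking error = 0.2000 / 7.7839 = 0.0257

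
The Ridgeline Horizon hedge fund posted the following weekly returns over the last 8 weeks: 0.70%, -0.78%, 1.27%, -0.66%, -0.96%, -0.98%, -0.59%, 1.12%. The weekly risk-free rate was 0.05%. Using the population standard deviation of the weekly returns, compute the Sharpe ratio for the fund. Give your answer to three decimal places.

Mean return r̄ = -0.880 / 8 = -0.1100%
Σ(r − r̄)² = (0.7 − (-0.1100))² + (-0.78 − (-0.1100))² + … = 6.5346
population σ = √(6.5346 / 8) = √0.8168 = 0.9038%
Sharpe = (r̄ − rf) / σ = (-0.1100 − 0.05) / 0.9038 = -0.1600 / 0.9038 = -0.1770

-0.177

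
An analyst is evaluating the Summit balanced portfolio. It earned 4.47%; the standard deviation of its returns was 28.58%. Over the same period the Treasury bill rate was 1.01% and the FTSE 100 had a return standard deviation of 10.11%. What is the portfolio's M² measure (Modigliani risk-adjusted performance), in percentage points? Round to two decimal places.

Sharpe = (Rp − Rf) / σp = (4.47% − 1.01%) / 28.58% = 0.1211
M² = Rf + Sharpe × σm = 1.01% + 0.1211 × 10.11% = 2.2343%

2.23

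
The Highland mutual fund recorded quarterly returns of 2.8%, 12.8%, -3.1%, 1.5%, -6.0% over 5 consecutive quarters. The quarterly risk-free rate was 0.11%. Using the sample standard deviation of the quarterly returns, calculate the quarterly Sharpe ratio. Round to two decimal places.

Mean return r̄ = 8.00 / 5 = 1.6000%
Σ(r − r̄)² = 206.7400; sample σ = √(206.7400/4) = 7.1892%
Sharpe = (r̄ − rf) / σ = (1.6000 − 0.11) / 7.1892 = 1.4900 / 7.1892 = 0.2073

0.21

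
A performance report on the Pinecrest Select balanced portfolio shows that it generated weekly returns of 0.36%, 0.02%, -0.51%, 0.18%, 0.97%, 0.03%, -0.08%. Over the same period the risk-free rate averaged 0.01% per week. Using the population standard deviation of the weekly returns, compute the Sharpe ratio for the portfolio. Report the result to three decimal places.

0.306

r̄ = (0.36 + 0.02 − 0.51 + 0.18 + 0.97 + 0.03 − 0.08) / 7 = 0.1386%
Population std dev = √[1.2363 / 7] = 0.4203%
Sharpe = (r̄ − rf) / σ = (0.1386 − 0.01) / 0.4203 = 0.1286 / 0.4203 = 0.3060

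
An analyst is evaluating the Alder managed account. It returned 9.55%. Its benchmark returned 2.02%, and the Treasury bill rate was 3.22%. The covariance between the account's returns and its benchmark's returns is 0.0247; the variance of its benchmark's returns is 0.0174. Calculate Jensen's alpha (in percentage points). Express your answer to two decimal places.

β = Cov / Var = 0.0247 / 0.0174 = 1.4195
E[R] = Rf + β(Rm − Rf) = 3.22% + 1.4195 × (2.02% − 3.22%) = 1.5166%
α = Rp − E[R] = 9.55% − 1.5166% = 8.0334

8.03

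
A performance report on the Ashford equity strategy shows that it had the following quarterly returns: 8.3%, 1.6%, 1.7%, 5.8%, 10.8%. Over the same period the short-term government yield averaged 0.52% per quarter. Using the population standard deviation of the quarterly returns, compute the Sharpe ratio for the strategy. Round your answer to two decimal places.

Mean return r̄ = 28.20 / 5 = 5.6400%
Σ(r − r̄)² = 65.5720; population σ = √(65.5720/5) = 3.6214%
Sharpe = (r̄ − rf) / σ = (5.6400 − 0.52) / 3.6214 = 5.1200 / 3.6214 = 1.4138

1.41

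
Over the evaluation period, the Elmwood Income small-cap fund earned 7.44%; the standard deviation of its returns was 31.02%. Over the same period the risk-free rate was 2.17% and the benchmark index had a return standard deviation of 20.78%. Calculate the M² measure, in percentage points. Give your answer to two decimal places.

Sharpe = (Rp − Rf) / σp = (7.44% − 2.17%) / 31.02% = 0.1699
M² = Rf + Sharpe × σm = 2.17% + 0.1699 × 20.78% = 5.7005%

5.70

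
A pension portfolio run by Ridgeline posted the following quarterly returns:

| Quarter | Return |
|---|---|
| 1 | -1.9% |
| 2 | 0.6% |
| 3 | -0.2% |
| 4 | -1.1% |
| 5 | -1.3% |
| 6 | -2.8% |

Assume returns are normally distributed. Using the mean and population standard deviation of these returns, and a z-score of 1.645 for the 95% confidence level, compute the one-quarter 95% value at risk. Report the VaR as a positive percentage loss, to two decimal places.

r̄ = (-1.9 + 0.6 − 0.2 − 1.1 − 1.3 − 2.8) / 6 = -6.70 / 6 = -1.1167%
Σ(r − r̄)² = (-1.9 − (-1.1167))² + (0.6 − (-1.1167))² + … = 7.2683
σ = √[7.2683 / 6] = 1.1006%
VaR = −(r̄ − z·σ) = −(-1.1167 − 1.645 × 1.1006) = −(-2.9272) = 2.9272%

2.93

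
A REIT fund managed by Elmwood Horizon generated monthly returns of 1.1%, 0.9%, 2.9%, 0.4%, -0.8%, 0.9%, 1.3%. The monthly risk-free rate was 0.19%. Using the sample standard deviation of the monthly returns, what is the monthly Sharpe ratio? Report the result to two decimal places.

0.69

Mean return μ = 6.70 / 7 = 0.9571%
Sample σ = √[Σ(r − μ)² / 6] = √[7.3171 / 6] = √1.2195 = 1.1043%
Sharpe = (μ − rf) / σ = (0.9571 − 0.19) / 1.1043 = 0.7671 / 1.1043 = 0.6946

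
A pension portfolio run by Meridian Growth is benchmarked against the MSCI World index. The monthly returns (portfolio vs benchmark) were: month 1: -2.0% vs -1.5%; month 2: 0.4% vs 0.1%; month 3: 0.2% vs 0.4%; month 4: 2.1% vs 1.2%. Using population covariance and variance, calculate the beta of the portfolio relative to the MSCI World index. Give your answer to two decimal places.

1.46

r̄p = 0.1750%,  r̄m = 0.0500%
Cov = Σ(rp − r̄p)(rm − r̄m) / 4 = 1.4013
Var(rm) = Σ(rm − r̄m)² / 4 = 0.9625
β = Cov / Var = 1.4013 / 0.9625 = 1.4559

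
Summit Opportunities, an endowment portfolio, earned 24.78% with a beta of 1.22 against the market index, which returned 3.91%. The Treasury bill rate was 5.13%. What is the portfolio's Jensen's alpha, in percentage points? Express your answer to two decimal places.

CAPM expected return = Rf + β(Rm − Rf) = 5.13% + 1.22 × (3.91% − 5.13%) = 5.13 + 1.22 × -1.22 = 3.6416%
Jensen's α = Rp − E[R] = 24.78% − 3.6416% = 21.1384

21.14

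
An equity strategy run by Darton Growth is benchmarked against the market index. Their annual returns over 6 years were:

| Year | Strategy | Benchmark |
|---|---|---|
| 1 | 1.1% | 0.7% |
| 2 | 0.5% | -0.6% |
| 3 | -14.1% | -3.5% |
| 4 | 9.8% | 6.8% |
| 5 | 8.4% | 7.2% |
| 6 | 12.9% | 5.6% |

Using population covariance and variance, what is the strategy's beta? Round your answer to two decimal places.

r̄p = 3.1000%,  r̄m = 2.7000%
Cov = Σ(rp − r̄p)(rm − r̄m) / 6 = 33.1600
Var(rm) = Σ(rm − r̄m)² / 6 = 16.4667
β = Cov / Var = 33.1600 / 16.4667 = 2.0138

2.01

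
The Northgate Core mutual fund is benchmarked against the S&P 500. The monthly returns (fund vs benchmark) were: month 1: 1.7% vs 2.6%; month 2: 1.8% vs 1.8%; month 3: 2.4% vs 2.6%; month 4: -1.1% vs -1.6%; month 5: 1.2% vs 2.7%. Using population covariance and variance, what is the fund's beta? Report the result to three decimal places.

0.681

r̄p = 1.2000%,  r̄m = 1.6200%
Cov = Σ(rp − r̄p)(rm − r̄m) / 5 = 1.8360
Var(rm) = Σ(rm − r̄m)² / 5 = 2.6976
β = Cov / Var = 1.8360 / 2.6976 = 0.6806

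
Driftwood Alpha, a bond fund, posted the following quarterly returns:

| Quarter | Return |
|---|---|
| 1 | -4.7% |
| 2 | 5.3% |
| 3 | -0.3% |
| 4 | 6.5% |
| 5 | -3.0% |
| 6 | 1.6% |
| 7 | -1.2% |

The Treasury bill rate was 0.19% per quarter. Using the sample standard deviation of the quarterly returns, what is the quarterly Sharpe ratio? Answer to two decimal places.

r̄ = (-4.7 + 5.3 − 0.3 + 6.5 − 3 + 1.6 − 1.2) / 7 = 4.20 / 7 = 0.6000%
Σ(r − r̄)² = (-4.7 − 0.6000)² + (5.3 − 0.6000)² + (-0.3 − 0.6000)² + … = 103.0000
sample σ = √(103.0000 / 6) = √17.1667 = 4.1433%
Sharpe = (r̄ − rf) / σ = (0.6000 − 0.19) / 4.1433 = 0.4100 / 4.1433 = 0.0990

0.10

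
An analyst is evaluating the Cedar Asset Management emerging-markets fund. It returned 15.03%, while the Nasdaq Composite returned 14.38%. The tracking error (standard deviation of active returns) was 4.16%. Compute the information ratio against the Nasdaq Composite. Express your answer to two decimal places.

IR = (Rp − Rb) / TE = (15.03% − 14.38%) / 4.16% = 0.65% / 4.16% = 0.1563

0.16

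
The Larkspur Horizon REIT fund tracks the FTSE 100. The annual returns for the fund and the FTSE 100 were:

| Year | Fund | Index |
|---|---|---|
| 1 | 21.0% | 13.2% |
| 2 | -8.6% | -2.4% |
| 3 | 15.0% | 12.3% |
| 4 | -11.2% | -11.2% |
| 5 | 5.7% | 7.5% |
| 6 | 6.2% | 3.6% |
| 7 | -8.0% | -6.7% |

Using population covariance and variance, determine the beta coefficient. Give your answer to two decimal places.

1.28

r̄p = 2.8714%,  r̄m = 2.3286%
Cov = Σ(rp − r̄p)(rm − r̄m) / 7 = 97.0922
Var(rm) = Σ(rm − r̄m)² / 7 = 76.1249
β = Cov / Var = 97.0922 / 76.1249 = 1.2754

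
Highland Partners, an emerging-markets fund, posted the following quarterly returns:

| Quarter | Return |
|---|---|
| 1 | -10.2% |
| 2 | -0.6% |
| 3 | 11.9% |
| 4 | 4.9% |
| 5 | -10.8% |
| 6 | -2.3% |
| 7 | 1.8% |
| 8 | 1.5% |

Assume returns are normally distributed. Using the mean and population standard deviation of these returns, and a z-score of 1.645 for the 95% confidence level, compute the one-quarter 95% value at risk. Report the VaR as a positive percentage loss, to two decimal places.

12.04

Mean return r̄ = -3.80 / 8 = -0.4750%
Σ(r − r̄)² = 395.6350; population σ = √(395.6350/8) = 7.0324%
VaR = −(r̄ − z·σ) = −(-0.4750 − 1.645 × 7.0324) = −(-12.0433) = 12.0433%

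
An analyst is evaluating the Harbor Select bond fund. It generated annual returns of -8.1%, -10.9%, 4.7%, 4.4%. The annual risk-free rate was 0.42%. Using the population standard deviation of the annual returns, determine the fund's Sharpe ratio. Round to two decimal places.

μ = (-8.1 − 10.9 + 4.7 + 4.4) / 4 = -9.90 / 4 = -2.4750%
Σ(r − μ)² = (-8.1 − (-2.4750))² + (-10.9 − (-2.4750))² + … = 201.3675
population σ = √(201.3675 / 4) = √50.3419 = 7.0952%
Sharpe = (μ − rf) / σ = (-2.4750 − 0.42) / 7.0952 = -2.8950 / 7.0952 = -0.4080

-0.41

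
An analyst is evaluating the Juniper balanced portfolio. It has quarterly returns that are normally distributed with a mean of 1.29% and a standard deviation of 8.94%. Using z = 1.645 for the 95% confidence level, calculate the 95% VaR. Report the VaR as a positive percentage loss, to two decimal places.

13.42

VaR (as % loss) = −(μ − z·σ) = −(1.29% − 1.645 × 8.94%) = −(-13.4163%) = 13.4163%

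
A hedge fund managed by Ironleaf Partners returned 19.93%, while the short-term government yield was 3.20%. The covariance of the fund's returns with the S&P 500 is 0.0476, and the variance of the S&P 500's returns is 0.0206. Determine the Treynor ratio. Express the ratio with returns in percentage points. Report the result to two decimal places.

7.24

β = Cov / Var = 0.0476 / 0.0206 = 2.3107
Treynor = (Rp − Rf) / β = (19.93% − 3.20%) / 2.3107 = 16.73 / 2.3107 = 7.2402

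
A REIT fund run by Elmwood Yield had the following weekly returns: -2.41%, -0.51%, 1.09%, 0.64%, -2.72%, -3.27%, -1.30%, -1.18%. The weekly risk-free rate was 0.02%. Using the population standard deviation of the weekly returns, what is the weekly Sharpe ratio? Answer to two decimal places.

μ = (-2.41 − 0.51 + 1.09 + 0.64 − 2.72 − 3.27 − 1.3 − 1.18) / 8 = -1.2075%
Σ(r − μ)² = (-2.41 − (-1.2075))² + (-0.51 − (-1.2075))² + … = 17.1752
population σ = √(17.1752 / 8) = √2.1469 = 1.4652%
Sharpe = (μ − rf) / σ = (-1.2075 − 0.02) / 1.4652 = -1.2275 / 1.4652 = -0.8378

-0.84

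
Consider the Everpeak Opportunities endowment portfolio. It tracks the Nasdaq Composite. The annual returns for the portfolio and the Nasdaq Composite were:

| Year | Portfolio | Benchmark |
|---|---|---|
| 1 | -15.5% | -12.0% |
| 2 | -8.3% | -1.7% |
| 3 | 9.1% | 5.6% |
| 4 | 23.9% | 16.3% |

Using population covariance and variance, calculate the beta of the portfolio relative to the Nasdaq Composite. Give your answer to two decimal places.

1.46

r̄p = 2.3000%,  r̄m = 2.0500%
Cov = Σ(rp − r̄p)(rm − r̄m) / 4 = 155.4450
Var(rm) = Σ(rm − r̄m)² / 4 = 106.7825
β = Cov / Var = 155.4450 / 106.7825 = 1.4557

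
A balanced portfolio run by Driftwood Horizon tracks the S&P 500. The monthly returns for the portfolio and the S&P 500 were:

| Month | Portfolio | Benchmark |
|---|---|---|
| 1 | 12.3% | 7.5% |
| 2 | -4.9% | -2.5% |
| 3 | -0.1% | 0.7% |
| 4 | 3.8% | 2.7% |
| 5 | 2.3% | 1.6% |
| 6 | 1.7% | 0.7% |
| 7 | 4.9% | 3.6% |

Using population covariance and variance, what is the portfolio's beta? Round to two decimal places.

r̄p = 2.8571%,  r̄m = 2.0429%
Cov = Σ(rp − r̄p)(rm − r̄m) / 7 = 13.7633
Var(rm) = Σ(rm − r̄m)² / 7 = 8.1539
β = Cov / Var = 13.7633 / 8.1539 = 1.6879

1.69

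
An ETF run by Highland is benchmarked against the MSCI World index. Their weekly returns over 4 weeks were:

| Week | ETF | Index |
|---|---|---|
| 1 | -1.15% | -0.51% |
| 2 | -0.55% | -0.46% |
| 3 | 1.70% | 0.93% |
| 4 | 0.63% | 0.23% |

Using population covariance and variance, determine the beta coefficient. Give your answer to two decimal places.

r̄p = 0.1575%,  r̄m = 0.0475%
Cov = Σ(rp − r̄p)(rm − r̄m) / 4 = 0.6339
Var(rm) = Σ(rm − r̄m)² / 4 = 0.3451
β = Cov / Var = 0.6339 / 0.3451 = 1.8369

1.84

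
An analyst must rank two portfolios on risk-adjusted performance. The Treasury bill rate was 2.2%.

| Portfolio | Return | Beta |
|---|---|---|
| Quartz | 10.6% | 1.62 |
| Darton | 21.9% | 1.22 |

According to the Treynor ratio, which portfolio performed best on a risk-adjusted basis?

Quartz: Treynor = (10.6% − 2.2%) / 1.62 = 5.185
Darton: Treynor = (21.9% − 2.2%) / 1.22 = 16.148
Highest: Darton (16.148).

Darton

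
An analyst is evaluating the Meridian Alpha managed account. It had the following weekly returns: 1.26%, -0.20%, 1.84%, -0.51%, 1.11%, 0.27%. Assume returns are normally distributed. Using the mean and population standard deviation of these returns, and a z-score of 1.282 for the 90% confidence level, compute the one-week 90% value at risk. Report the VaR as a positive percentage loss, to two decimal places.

Mean return μ = 3.770 / 6 = 0.6283%
Σ(r − μ)² = 4.2095; population σ = √(4.2095/6) = 0.8376%
VaR = −(μ − z·σ) = −(0.6283 − 1.282 × 0.8376) = −(-0.4455) = 0.4455%

0.45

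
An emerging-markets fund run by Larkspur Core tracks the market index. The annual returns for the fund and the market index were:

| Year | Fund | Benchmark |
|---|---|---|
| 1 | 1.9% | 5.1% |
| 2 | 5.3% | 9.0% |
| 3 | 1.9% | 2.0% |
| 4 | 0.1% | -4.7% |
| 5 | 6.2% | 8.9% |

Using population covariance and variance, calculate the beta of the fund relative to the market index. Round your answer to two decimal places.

0.41

r̄p = 3.0800%,  r̄m = 4.0600%
Cov = Σ(rp − r̄p)(rm − r̄m) / 5 = 10.6752
Var(rm) = Σ(rm − r̄m)² / 5 = 25.9784
β = Cov / Var = 10.6752 / 25.9784 = 0.4109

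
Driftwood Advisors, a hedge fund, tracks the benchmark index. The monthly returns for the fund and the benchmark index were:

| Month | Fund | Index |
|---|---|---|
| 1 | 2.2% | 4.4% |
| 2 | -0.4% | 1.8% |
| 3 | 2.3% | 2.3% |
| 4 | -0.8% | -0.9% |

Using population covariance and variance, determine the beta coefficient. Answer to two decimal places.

r̄p = 0.8250%,  r̄m = 1.9000%
Cov = Σ(rp − r̄p)(rm − r̄m) / 4 = 2.1750
Var(rm) = Σ(rm − r̄m)² / 4 = 3.5650
β = Cov / Var = 2.1750 / 3.5650 = 0.6101

0.61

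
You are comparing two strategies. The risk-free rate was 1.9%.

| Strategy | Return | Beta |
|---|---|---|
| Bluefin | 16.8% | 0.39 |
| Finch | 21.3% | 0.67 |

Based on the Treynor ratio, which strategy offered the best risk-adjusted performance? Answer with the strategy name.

Bluefin

Bluefin: Treynor = (16.8% − 1.9%) / 0.39 = 38.205
Finch: Treynor = (21.3% − 1.9%) / 0.67 = 28.955
Highest: Bluefin (38.205).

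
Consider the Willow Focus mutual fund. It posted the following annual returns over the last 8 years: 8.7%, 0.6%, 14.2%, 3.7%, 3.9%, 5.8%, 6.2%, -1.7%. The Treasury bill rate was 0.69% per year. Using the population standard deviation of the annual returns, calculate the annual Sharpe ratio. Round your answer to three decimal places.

0.981

r̄ = (8.7 + 0.6 + 14.2 + 3.7 + 3.9 + 5.8 + 6.2 − 1.7) / 8 = 41.40 / 8 = 5.1750%
Σ(r − r̄)² = 167.3150; population σ = √(167.3150/8) = 4.5732%
Sharpe = (r̄ − rf) / σ = (5.1750 − 0.69) / 4.5732 = 4.4850 / 4.5732 = 0.9807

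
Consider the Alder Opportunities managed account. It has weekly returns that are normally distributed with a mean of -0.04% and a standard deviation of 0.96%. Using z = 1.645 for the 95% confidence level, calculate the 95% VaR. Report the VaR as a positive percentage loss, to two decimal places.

1.62

VaR (as % loss) = −(μ − z·σ) = −(-0.04% − 1.645 × 0.96%) = −(-1.6192%) = 1.6192%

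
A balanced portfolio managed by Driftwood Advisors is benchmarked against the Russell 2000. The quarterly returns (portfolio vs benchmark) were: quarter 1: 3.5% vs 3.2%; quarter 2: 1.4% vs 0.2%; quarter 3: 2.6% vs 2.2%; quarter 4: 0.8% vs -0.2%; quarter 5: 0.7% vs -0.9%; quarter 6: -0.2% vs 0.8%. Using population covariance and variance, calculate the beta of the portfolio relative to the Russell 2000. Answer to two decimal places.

0.71

r̄p = 1.4667%,  r̄m = 0.8833%
Cov = Σ(rp − r̄p)(rm − r̄m) / 6 = 1.4128
Var(rm) = Σ(rm − r̄m)² / 6 = 1.9881
β = Cov / Var = 1.4128 / 1.9881 = 0.7106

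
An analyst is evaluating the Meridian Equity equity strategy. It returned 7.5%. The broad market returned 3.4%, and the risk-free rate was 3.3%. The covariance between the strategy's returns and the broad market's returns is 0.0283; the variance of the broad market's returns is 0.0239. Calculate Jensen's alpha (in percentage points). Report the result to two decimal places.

4.08

β = Cov / Var = 0.0283 / 0.0239 = 1.1841
E[R] = Rf + β(Rm − Rf) = 3.3% + 1.1841 × (3.4% − 3.3%) = 3.4184%
α = Rp − E[R] = 7.5% − 3.4184% = 4.0816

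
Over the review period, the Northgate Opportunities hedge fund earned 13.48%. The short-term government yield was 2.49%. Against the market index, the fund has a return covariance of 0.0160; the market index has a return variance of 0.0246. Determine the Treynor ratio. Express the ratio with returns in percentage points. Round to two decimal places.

16.90

β = Cov / Var = 0.0160 / 0.0246 = 0.6504
Treynor = (Rp − Rf) / β = (13.48% − 2.49%) / 0.6504 = 10.99 / 0.6504 = 16.8973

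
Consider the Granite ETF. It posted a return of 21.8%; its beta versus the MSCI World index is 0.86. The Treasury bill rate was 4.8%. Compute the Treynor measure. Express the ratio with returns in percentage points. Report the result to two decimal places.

19.77

Treynor = (Rp − Rf) / β = (21.8% − 4.8%) / 0.86 = 17.00 / 0.86 = 19.7674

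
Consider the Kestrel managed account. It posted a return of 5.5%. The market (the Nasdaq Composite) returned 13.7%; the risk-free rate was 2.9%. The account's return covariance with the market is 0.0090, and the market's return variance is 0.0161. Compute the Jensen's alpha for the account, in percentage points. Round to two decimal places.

β = Cov / Var = 0.0090 / 0.0161 = 0.5590
E[R] = Rf + β(Rm − Rf) = 2.9% + 0.5590 × (13.7% − 2.9%) = 8.9372%
α = Rp − E[R] = 5.5% − 8.9372% = -3.4372

-3.44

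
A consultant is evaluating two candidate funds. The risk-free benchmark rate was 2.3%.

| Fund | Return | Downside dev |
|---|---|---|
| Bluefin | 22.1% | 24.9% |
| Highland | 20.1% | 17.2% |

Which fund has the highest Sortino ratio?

Highland

Bluefin: Sortino ratio = (22.1% − 2.3%) / 24.9% = 0.795
Highland: Sortino ratio = (20.1% − 2.3%) / 17.2% = 1.035
Highest: Highland (1.035).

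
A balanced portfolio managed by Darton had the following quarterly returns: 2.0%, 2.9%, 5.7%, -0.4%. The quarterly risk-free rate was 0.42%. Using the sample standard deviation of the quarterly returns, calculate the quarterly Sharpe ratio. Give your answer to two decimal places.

μ = (2 + 2.9 + 5.7 − 0.4) / 4 = 10.20 / 4 = 2.5500%
Sample std dev = √[19.0500 / 3] = 2.5199%
Sharpe = (μ − rf) / σ = (2.5500 − 0.42) / 2.5199 = 2.1300 / 2.5199 = 0.8453

0.85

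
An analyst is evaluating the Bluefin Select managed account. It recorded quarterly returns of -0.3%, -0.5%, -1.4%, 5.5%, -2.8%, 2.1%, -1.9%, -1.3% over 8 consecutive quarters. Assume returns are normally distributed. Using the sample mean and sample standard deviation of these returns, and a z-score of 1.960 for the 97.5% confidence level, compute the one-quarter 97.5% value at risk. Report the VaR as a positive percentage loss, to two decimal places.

5.32

r̄ = (-0.3 − 0.5 − 1.4 + 5.5 − 2.8 + 2.1 − 1.9 − 1.3) / 8 = -0.0750%
Σ(r − r̄)² = 50.0550; sample σ = √(50.0550/7) = 2.6741%
VaR = −(r̄ − z·σ) = −(-0.0750 − 1.960 × 2.6741) = −(-5.3162) = 5.3162%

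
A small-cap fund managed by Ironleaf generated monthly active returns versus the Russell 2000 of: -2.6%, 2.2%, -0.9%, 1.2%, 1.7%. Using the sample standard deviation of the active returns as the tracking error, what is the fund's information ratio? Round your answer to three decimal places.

0.159

Mean return μ = 1.60 / 5 = 0.3200%
Sample σ = √[Σ(r − μ)² / 4] = √[16.2280 / 4] = √4.0570 = 2.0142%
IR = μ / tracking error = 0.3200 / 2.0142 = 0.1589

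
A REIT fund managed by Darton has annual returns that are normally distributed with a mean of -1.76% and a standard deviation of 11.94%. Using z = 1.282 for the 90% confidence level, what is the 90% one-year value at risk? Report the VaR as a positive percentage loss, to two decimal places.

VaR (as % loss) = −(μ − z·σ) = −(-1.76% − 1.282 × 11.94%) = −(-17.06708%) = 17.06708%

17.07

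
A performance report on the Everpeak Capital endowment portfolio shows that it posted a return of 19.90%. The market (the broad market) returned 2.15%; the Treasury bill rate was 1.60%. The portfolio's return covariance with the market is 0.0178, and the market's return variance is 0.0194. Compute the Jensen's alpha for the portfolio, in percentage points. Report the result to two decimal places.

17.80

β = Cov / Var = 0.0178 / 0.0194 = 0.9175
E[R] = Rf + β(Rm − Rf) = 1.60% + 0.9175 × (2.15% − 1.60%) = 2.1046%
α = Rp − E[R] = 19.90% − 2.1046% = 17.7954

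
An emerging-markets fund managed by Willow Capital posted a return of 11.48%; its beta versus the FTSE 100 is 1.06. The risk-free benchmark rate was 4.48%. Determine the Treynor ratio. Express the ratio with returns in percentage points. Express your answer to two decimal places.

Treynor = (Rp − Rf) / β = (11.48% − 4.48%) / 1.06 = 7.00 / 1.06 = 6.6038

6.60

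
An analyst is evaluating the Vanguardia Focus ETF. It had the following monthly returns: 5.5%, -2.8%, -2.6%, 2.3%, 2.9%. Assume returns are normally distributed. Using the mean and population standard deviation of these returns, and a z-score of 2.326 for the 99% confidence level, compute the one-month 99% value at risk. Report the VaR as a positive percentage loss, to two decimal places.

Mean return r̄ = 5.30 / 5 = 1.0600%
Population σ = √[Σ(r − r̄)² / 5] = √[52.9320 / 5] = √10.5864 = 3.2537%
VaR = −(r̄ − z·σ) = −(1.0600 − 2.326 × 3.2537) = −(-6.5081) = 6.5081%

6.51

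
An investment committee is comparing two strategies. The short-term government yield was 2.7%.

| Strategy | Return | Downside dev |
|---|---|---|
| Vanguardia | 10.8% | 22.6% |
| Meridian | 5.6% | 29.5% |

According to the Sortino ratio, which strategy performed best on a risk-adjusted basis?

Vanguardia: Sortino ratio = (10.8% − 2.7%) / 22.6% = 0.358
Meridian: Sortino ratio = (5.6% − 2.7%) / 29.5% = 0.098
Highest: Vanguardia (0.358).

Vanguardia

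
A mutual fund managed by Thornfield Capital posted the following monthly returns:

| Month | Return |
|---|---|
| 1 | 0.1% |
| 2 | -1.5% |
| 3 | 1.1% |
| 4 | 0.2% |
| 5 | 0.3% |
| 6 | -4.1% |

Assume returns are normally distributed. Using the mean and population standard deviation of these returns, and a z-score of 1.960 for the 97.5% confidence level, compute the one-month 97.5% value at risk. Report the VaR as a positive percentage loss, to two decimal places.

4.03

μ = (0.1 − 1.5 + 1.1 + 0.2 + 0.3 − 4.1) / 6 = -3.90 / 6 = -0.6500%
Σ(r − μ)² = (0.1 − (-0.6500))² + (-1.5 − (-0.6500))² + … = 17.8750
population σ = √(17.8750 / 6) = √2.9792 = 1.7260%
VaR = −(μ − z·σ) = −(-0.6500 − 1.960 × 1.7260) = −(-4.0330) = 4.0330%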